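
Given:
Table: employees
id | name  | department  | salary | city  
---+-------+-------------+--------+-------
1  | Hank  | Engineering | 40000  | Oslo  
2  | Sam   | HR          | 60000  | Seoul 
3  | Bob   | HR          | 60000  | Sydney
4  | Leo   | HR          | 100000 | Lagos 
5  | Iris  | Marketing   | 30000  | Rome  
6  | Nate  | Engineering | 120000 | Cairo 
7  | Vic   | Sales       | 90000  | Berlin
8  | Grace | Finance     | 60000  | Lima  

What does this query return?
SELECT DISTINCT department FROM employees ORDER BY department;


All 'department' values (row order): Engineering, HR, HR, HR, Marketing, Engineering, Sales, Finance
Removing duplicates leaves 5 unique value(s).

5 values:
Engineering
Finance
HR
Marketing
Sales


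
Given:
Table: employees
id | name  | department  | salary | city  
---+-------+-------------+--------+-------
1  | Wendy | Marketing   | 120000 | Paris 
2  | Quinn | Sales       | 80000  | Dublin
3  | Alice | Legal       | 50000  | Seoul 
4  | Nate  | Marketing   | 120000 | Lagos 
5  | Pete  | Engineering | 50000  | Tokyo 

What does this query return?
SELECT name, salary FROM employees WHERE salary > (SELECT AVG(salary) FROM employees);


Subquery: AVG(salary) = 84000.0
Filtering: salary > 84000.0
  Wendy (120000) -> MATCH
  Nate (120000) -> MATCH


2 rows:
Wendy, 120000
Nate, 120000


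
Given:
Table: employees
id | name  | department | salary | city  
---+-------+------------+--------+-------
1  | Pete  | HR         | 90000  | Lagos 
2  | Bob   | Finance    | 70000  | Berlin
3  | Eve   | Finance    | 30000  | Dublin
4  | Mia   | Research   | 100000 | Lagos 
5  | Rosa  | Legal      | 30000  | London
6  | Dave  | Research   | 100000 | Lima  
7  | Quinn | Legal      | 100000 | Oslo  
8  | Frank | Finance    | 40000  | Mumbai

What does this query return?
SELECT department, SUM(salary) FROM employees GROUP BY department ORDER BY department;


Summing salary within each department:
  Finance: 70000 + 30000 + 40000 = 140000
  HR: 90000 = 90000
  Legal: 30000 + 100000 = 130000
  Research: 100000 + 100000 = 200000


4 groups:
Finance, 140000
HR, 90000
Legal, 130000
Research, 200000


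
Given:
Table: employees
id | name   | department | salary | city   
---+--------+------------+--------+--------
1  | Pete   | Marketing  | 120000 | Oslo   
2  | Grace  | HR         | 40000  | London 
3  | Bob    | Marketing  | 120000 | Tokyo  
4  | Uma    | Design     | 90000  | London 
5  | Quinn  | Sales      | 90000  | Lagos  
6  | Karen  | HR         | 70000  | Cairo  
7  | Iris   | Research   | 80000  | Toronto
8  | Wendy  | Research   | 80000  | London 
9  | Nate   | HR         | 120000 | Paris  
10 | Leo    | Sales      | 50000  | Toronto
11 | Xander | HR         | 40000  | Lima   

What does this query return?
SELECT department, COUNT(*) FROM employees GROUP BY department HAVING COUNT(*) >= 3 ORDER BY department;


Groups with count >= 3:
  HR: 4 -> PASS
  Design: 1 -> filtered out
  Marketing: 2 -> filtered out
  Research: 2 -> filtered out
  Sales: 2 -> filtered out


1 groups:
HR, 4


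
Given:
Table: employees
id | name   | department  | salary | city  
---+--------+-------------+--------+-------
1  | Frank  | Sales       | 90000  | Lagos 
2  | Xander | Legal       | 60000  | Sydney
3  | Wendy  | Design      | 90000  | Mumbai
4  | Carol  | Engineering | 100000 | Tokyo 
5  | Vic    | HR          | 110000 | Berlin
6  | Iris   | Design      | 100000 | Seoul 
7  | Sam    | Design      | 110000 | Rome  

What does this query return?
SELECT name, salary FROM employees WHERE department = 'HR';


Filtering: department = 'HR'
Matching rows: 1

1 rows:
Vic, 110000


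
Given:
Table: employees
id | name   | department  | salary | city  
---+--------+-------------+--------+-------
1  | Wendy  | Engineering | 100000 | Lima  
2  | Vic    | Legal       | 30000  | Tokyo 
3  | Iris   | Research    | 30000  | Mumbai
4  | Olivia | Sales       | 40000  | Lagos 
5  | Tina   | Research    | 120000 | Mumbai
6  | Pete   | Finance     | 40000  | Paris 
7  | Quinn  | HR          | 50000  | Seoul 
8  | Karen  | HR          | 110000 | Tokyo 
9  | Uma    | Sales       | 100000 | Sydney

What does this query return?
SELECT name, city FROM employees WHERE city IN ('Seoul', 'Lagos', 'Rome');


Filtering: city IN ('Seoul', 'Lagos', 'Rome')
Matching: 2 rows

2 rows:
Olivia, Lagos
Quinn, Seoul


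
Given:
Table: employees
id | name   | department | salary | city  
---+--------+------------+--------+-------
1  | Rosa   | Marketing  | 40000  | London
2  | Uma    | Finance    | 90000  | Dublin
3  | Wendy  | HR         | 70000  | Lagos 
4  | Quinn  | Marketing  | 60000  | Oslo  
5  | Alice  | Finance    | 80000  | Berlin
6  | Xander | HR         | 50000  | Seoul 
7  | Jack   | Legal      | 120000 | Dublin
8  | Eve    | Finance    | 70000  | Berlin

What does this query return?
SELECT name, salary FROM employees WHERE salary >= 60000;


Filtering: salary >= 60000
Matching: 6 rows

6 rows:
Uma, 90000
Wendy, 70000
Quinn, 60000
Alice, 80000
Jack, 120000
Eve, 70000


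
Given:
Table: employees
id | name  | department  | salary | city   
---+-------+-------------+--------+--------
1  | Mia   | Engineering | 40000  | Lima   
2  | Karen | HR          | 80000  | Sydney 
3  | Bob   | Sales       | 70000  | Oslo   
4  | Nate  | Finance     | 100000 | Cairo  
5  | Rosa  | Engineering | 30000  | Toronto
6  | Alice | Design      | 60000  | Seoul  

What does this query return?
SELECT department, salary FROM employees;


Projecting columns: department, salary

6 rows:
Engineering, 40000
HR, 80000
Sales, 70000
Finance, 100000
Engineering, 30000
Design, 60000


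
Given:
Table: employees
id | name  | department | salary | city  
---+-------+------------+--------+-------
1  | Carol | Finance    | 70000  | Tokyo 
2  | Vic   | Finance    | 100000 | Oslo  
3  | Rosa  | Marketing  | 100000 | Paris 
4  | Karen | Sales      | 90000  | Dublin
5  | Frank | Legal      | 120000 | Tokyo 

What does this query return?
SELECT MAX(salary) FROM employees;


Salaries: 70000, 100000, 100000, 90000, 120000
MAX = 120000

120000


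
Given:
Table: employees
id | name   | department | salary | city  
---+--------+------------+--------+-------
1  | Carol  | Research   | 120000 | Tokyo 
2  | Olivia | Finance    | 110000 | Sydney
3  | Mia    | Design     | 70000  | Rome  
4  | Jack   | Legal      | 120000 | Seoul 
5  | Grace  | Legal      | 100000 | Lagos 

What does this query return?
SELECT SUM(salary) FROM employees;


SUM(salary) = 120000 + 110000 + 70000 + 120000 + 100000 = 520000

520000


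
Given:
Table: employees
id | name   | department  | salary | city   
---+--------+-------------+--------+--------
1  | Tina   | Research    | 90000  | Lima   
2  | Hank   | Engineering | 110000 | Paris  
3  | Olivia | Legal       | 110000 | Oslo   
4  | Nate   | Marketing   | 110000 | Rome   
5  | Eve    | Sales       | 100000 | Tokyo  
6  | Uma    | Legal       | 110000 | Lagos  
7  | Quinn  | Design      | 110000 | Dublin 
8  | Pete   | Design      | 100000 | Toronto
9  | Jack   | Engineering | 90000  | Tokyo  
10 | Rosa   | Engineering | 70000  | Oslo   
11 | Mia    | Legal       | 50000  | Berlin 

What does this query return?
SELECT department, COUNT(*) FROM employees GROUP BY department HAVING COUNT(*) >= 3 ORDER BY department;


Groups with count >= 3:
  Engineering: 3 -> PASS
  Legal: 3 -> PASS
  Design: 2 -> filtered out
  Marketing: 1 -> filtered out
  Research: 1 -> filtered out
  Sales: 1 -> filtered out


2 groups:
Engineering, 3
Legal, 3


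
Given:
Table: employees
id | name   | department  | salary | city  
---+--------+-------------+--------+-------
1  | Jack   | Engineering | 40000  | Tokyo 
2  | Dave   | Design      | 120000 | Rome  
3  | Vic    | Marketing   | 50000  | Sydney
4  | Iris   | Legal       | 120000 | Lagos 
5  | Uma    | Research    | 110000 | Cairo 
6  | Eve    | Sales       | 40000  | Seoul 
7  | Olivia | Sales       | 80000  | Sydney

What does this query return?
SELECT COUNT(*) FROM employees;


COUNT(*) counts all rows

7


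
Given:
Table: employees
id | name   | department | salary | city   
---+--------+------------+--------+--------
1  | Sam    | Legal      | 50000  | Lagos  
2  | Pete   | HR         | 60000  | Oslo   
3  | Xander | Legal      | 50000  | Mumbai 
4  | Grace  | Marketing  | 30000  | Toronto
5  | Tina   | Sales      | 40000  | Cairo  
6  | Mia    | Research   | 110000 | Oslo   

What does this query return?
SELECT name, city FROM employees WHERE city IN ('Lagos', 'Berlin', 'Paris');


Filtering: city IN ('Lagos', 'Berlin', 'Paris')
Matching: 1 rows

1 rows:
Sam, Lagos


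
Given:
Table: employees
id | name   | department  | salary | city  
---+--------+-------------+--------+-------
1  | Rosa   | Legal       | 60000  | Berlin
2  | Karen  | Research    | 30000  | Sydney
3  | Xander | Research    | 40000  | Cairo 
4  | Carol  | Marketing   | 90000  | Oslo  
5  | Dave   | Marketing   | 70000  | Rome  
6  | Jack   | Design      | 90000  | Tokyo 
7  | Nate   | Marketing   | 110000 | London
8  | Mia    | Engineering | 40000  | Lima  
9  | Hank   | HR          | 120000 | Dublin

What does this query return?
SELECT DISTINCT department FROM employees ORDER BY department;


All 'department' values (row order): Legal, Research, Research, Marketing, Marketing, Design, Marketing, Engineering, HR
Removing duplicates leaves 6 unique value(s).

6 values:
Design
Engineering
HR
Legal
Marketing
Research


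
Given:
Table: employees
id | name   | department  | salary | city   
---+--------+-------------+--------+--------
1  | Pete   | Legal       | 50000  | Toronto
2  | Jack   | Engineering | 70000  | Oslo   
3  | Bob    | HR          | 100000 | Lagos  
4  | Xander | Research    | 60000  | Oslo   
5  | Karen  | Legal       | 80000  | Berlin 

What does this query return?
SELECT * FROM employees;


SELECT * returns all 5 rows with all columns

5 rows:
1, Pete, Legal, 50000, Toronto
2, Jack, Engineering, 70000, Oslo
3, Bob, HR, 100000, Lagos
4, Xander, Research, 60000, Oslo
5, Karen, Legal, 80000, Berlin


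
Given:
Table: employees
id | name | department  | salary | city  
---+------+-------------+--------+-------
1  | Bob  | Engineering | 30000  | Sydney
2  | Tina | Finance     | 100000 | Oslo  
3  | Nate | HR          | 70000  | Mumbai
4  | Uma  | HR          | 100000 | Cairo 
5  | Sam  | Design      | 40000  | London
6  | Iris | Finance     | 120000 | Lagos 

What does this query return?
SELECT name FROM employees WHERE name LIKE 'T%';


LIKE 'T%' matches names starting with 'T'
Matching: 1

1 rows:
Tina


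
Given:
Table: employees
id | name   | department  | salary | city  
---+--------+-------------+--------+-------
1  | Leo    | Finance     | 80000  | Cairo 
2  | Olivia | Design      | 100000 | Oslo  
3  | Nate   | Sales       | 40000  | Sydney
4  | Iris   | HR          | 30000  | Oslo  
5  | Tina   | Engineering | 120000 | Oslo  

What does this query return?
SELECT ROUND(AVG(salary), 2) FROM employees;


SUM(salary) = 370000
COUNT = 5
ROUND(AVG, 2) = ROUND(370000 / 5, 2) = 74000.0

74000.0


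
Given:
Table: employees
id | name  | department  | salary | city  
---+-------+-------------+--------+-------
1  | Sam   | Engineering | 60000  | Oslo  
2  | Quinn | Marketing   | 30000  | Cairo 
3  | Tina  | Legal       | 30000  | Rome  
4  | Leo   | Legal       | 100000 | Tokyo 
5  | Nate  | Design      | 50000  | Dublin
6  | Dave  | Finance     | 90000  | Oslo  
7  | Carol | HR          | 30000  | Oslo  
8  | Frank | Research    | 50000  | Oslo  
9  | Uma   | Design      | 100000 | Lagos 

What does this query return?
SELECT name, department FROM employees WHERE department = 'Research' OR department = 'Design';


Filtering: department = 'Research' OR 'Design'
Matching: 3 rows

3 rows:
Nate, Design
Frank, Research
Uma, Design


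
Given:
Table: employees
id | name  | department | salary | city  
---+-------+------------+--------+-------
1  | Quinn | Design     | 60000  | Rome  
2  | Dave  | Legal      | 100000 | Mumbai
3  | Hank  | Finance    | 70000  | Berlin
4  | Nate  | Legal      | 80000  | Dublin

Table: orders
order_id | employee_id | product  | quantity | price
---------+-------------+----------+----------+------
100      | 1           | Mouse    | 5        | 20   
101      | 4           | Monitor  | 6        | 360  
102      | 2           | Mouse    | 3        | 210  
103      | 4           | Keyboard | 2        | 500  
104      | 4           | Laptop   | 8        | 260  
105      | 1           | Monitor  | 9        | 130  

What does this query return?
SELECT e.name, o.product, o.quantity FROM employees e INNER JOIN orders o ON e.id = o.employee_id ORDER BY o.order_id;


Joining employees.id = orders.employee_id:
  employee Quinn (id=1) -> order Mouse
  employee Nate (id=4) -> order Monitor
  employee Dave (id=2) -> order Mouse
  employee Nate (id=4) -> order Keyboard
  employee Nate (id=4) -> order Laptop
  employee Quinn (id=1) -> order Monitor


6 rows:
Quinn, Mouse, 5
Nate, Monitor, 6
Dave, Mouse, 3
Nate, Keyboard, 2
Nate, Laptop, 8
Quinn, Monitor, 9


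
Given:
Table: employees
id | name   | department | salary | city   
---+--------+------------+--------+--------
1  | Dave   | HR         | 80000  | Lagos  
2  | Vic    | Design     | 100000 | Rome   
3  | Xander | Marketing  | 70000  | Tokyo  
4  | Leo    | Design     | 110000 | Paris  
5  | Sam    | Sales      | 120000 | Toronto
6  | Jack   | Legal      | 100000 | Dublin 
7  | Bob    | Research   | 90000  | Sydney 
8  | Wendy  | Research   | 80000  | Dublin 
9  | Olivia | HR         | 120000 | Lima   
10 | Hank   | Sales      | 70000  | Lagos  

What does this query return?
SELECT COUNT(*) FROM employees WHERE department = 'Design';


Counting rows where department = 'Design'
  Vic -> MATCH
  Leo -> MATCH


2


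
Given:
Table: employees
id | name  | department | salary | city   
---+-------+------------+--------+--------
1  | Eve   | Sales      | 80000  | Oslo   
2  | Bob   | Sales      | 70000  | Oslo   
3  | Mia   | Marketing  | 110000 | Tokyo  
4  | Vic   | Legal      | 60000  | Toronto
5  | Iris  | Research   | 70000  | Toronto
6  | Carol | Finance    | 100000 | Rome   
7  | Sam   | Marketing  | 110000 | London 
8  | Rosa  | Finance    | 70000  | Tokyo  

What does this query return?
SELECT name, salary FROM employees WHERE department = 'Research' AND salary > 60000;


Filtering: department = 'Research' AND salary > 60000
Matching: 1 rows

1 rows:
Iris, 70000


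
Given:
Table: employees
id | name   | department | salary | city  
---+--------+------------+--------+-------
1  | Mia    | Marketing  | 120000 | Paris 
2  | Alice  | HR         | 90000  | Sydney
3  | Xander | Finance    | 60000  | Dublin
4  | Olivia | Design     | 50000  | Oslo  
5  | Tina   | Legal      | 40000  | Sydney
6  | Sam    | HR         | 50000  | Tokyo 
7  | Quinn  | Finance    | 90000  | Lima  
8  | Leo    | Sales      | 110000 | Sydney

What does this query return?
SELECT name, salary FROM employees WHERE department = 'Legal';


Filtering: department = 'Legal'
Matching rows: 1

1 rows:
Tina, 40000


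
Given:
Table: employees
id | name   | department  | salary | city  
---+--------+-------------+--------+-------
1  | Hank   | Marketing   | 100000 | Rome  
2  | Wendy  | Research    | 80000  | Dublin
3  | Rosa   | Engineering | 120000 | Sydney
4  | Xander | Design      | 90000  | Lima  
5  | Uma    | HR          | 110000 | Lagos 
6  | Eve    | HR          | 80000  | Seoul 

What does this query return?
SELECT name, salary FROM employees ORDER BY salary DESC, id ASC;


Sorting by salary DESC, then id ASC for ties

6 rows:
Rosa, 120000
Uma, 110000
Hank, 100000
Xander, 90000
Wendy, 80000
Eve, 80000


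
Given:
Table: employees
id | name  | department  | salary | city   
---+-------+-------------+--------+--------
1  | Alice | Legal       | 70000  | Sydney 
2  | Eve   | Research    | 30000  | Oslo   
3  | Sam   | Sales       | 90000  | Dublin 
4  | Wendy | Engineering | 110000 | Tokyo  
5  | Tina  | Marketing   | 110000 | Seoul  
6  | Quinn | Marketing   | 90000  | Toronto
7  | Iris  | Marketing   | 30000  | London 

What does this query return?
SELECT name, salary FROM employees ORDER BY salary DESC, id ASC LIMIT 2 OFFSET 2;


Sort by salary DESC (id ASC tiebreak), then skip 2 and take 2
Rows 3 through 4

2 rows:
Sam, 90000
Quinn, 90000


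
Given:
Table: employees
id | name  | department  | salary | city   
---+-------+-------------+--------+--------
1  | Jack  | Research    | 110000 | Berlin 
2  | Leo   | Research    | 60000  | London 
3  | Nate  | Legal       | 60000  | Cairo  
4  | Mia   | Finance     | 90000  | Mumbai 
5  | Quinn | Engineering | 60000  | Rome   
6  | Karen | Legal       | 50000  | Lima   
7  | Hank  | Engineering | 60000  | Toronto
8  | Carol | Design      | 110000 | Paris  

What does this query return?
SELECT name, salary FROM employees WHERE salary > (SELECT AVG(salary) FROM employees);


Subquery: AVG(salary) = 75000.0
Filtering: salary > 75000.0
  Jack (110000) -> MATCH
  Mia (90000) -> MATCH
  Carol (110000) -> MATCH


3 rows:
Jack, 110000
Mia, 90000
Carol, 110000


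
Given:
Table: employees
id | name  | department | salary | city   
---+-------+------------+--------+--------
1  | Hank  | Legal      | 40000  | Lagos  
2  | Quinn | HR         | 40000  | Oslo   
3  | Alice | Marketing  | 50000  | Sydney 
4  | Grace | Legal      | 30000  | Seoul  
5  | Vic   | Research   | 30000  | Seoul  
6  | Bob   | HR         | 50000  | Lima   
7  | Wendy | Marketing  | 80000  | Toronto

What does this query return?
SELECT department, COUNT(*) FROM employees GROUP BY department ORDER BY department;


Assigning each row to its department group:
  Hank -> Legal
  Quinn -> HR
  Alice -> Marketing
  Grace -> Legal
  Vic -> Research
  Bob -> HR
  Wendy -> Marketing


4 groups:
HR, 2
Legal, 2
Marketing, 2
Research, 1


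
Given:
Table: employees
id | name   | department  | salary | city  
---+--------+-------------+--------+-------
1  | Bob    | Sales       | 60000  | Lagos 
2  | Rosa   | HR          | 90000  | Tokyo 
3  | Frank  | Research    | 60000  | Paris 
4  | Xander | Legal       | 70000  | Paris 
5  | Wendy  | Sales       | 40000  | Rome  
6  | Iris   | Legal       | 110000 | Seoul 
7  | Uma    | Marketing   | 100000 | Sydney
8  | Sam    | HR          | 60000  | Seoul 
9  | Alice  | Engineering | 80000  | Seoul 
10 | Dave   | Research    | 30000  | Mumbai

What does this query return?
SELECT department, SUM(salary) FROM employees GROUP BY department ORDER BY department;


Summing salary within each department:
  Engineering: 80000 = 80000
  HR: 90000 + 60000 = 150000
  Legal: 70000 + 110000 = 180000
  Marketing: 100000 = 100000
  Research: 60000 + 30000 = 90000
  Sales: 60000 + 40000 = 100000


6 groups:
Engineering, 80000
HR, 150000
Legal, 180000
Marketing, 100000
Research, 90000
Sales, 100000


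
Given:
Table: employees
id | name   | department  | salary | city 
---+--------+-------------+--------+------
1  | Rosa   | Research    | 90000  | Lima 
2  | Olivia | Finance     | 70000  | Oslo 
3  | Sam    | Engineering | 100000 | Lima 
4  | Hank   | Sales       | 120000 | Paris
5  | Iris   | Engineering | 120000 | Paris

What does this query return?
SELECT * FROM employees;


SELECT * returns all 5 rows with all columns

5 rows:
1, Rosa, Research, 90000, Lima
2, Olivia, Finance, 70000, Oslo
3, Sam, Engineering, 100000, Lima
4, Hank, Sales, 120000, Paris
5, Iris, Engineering, 120000, Paris


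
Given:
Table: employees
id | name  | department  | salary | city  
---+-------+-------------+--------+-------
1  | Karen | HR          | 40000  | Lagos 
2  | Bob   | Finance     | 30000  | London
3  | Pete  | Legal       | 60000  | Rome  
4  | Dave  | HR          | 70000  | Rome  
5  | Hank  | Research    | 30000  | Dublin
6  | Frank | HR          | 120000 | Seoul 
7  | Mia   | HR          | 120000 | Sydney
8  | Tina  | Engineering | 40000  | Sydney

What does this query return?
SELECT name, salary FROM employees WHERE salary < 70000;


Filtering: salary < 70000
Matching: 5 rows

5 rows:
Karen, 40000
Bob, 30000
Pete, 60000
Hank, 30000
Tina, 40000


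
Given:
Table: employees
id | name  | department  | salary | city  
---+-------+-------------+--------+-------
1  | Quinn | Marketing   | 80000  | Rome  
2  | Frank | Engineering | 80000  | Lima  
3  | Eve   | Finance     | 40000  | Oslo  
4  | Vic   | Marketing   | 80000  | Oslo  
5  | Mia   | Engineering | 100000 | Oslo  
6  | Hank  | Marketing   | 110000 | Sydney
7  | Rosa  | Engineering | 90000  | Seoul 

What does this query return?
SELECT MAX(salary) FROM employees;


Salaries: 80000, 80000, 40000, 80000, 100000, 110000, 90000
MAX = 110000

110000


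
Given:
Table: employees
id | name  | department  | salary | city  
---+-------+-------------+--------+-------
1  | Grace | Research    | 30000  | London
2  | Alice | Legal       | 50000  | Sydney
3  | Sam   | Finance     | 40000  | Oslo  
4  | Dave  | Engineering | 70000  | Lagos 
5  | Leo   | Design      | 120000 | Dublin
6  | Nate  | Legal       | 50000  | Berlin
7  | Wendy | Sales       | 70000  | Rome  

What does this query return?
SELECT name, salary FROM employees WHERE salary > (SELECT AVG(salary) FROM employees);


Subquery: AVG(salary) = 61428.57
Filtering: salary > 61428.57
  Dave (70000) -> MATCH
  Leo (120000) -> MATCH
  Wendy (70000) -> MATCH


3 rows:
Dave, 70000
Leo, 120000
Wendy, 70000


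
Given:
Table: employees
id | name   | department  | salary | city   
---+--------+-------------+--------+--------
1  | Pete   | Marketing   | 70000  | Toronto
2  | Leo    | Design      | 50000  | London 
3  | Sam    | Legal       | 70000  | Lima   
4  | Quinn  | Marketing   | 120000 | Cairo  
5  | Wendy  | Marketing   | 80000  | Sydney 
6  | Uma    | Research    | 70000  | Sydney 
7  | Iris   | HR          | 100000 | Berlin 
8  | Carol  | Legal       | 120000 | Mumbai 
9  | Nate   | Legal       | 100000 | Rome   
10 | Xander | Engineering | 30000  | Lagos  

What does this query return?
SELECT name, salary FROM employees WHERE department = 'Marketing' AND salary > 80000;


Filtering: department = 'Marketing' AND salary > 80000
Matching: 1 rows

1 rows:
Quinn, 120000


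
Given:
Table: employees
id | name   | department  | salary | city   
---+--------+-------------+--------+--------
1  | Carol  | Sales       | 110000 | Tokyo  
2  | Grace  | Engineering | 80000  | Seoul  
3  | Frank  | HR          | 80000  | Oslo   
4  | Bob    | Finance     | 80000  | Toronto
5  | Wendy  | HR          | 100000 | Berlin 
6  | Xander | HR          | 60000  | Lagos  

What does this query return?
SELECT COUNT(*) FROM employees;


COUNT(*) counts all rows

6


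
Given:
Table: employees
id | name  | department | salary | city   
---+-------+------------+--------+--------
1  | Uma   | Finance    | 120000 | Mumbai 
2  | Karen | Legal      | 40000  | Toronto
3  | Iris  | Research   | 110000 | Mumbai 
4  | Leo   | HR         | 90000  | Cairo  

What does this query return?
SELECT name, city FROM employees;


Projecting columns: name, city

4 rows:
Uma, Mumbai
Karen, Toronto
Iris, Mumbai
Leo, Cairo


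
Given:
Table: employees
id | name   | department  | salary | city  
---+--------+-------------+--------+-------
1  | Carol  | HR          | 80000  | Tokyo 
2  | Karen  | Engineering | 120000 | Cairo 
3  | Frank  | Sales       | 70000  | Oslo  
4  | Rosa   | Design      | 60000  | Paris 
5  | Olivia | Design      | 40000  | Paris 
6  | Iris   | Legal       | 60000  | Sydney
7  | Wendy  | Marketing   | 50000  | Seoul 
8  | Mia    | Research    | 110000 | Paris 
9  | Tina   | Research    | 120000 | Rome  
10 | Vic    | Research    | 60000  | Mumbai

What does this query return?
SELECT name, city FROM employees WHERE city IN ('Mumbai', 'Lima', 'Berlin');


Filtering: city IN ('Mumbai', 'Lima', 'Berlin')
Matching: 1 rows

1 rows:
Vic, Mumbai


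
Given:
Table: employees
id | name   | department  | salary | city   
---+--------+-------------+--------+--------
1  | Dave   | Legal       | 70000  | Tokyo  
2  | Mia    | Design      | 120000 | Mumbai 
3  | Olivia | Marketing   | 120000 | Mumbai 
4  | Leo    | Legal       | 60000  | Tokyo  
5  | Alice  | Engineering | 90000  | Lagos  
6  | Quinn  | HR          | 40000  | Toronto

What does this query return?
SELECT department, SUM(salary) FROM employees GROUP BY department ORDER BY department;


Summing salary within each department:
  Design: 120000 = 120000
  Engineering: 90000 = 90000
  HR: 40000 = 40000
  Legal: 70000 + 60000 = 130000
  Marketing: 120000 = 120000


5 groups:
Design, 120000
Engineering, 90000
HR, 40000
Legal, 130000
Marketing, 120000


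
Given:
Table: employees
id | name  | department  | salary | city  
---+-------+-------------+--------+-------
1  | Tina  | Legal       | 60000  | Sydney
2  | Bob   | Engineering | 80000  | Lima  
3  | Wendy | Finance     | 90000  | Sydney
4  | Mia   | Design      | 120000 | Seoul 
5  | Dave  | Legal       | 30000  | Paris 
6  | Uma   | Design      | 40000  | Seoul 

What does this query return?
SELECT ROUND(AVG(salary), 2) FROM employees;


SUM(salary) = 420000
COUNT = 6
ROUND(AVG, 2) = ROUND(420000 / 6, 2) = 70000.0

70000.0


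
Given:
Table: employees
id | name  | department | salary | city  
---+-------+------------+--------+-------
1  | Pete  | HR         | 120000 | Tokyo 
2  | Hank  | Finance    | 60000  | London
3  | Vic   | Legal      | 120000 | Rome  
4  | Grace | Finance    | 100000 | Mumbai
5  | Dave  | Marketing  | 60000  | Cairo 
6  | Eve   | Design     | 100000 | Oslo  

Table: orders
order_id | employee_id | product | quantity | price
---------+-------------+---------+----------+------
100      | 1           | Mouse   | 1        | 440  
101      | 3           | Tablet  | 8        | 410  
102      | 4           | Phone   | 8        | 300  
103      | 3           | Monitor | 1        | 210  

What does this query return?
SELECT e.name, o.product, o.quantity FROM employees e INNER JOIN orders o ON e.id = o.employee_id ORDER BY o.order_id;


Joining employees.id = orders.employee_id:
  employee Pete (id=1) -> order Mouse
  employee Vic (id=3) -> order Tablet
  employee Grace (id=4) -> order Phone
  employee Vic (id=3) -> order Monitor


4 rows:
Pete, Mouse, 1
Vic, Tablet, 8
Grace, Phone, 8
Vic, Monitor, 1


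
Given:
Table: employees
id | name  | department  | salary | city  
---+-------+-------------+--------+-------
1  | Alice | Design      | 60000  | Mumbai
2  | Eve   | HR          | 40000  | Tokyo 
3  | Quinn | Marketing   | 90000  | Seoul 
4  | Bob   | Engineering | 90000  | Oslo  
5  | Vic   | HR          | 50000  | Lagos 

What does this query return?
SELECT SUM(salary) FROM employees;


SUM(salary) = 60000 + 40000 + 90000 + 90000 + 50000 = 330000

330000


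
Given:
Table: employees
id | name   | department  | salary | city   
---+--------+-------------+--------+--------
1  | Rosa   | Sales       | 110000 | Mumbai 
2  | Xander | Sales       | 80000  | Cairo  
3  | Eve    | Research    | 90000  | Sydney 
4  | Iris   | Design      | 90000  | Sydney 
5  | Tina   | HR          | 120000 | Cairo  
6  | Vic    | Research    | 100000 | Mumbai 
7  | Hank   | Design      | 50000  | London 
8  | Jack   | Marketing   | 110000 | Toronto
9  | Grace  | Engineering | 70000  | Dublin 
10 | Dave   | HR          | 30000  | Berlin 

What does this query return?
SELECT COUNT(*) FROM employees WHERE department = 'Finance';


Counting rows where department = 'Finance'


0


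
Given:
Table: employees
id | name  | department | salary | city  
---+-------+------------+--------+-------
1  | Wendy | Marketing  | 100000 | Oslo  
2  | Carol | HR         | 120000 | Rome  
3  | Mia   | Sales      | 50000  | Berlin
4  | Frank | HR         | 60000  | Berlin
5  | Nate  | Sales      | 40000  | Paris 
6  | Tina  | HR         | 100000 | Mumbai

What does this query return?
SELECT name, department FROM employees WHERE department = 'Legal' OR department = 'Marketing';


Filtering: department = 'Legal' OR 'Marketing'
Matching: 1 rows

1 rows:
Wendy, Marketing


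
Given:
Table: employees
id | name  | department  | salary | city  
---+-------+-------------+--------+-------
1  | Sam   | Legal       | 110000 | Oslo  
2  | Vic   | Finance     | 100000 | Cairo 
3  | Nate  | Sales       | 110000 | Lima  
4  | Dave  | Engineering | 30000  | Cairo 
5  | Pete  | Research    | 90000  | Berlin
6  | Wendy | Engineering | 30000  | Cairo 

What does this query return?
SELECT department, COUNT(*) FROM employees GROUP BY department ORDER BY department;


Assigning each row to its department group:
  Sam -> Legal
  Vic -> Finance
  Nate -> Sales
  Dave -> Engineering
  Pete -> Research
  Wendy -> Engineering


5 groups:
Engineering, 2
Finance, 1
Legal, 1
Research, 1
Sales, 1


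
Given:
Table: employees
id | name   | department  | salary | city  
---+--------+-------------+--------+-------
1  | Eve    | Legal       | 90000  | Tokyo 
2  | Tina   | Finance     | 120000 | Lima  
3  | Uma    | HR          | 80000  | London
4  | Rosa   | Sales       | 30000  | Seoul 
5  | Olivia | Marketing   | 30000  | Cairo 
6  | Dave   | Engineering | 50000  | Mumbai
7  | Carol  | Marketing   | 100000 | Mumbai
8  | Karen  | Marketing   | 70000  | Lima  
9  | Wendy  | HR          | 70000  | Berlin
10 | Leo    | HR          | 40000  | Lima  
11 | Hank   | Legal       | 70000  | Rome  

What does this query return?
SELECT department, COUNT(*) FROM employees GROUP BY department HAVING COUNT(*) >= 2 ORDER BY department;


Groups with count >= 2:
  HR: 3 -> PASS
  Legal: 2 -> PASS
  Marketing: 3 -> PASS
  Engineering: 1 -> filtered out
  Finance: 1 -> filtered out
  Sales: 1 -> filtered out


3 groups:
HR, 3
Legal, 2
Marketing, 3


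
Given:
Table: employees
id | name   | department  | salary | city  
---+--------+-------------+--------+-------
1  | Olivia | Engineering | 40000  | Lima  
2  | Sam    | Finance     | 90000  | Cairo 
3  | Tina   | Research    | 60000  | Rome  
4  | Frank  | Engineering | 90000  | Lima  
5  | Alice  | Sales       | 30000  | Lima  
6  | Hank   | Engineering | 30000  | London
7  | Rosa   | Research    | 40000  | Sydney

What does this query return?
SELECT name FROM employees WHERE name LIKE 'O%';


LIKE 'O%' matches names starting with 'O'
Matching: 1

1 rows:
Olivia


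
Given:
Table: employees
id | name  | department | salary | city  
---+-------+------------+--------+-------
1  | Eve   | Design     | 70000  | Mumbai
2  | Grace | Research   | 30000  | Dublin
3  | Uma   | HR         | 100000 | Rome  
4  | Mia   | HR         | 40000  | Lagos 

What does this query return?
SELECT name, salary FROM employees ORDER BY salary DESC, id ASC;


Sorting by salary DESC, then id ASC for ties

4 rows:
Uma, 100000
Eve, 70000
Mia, 40000
Grace, 30000


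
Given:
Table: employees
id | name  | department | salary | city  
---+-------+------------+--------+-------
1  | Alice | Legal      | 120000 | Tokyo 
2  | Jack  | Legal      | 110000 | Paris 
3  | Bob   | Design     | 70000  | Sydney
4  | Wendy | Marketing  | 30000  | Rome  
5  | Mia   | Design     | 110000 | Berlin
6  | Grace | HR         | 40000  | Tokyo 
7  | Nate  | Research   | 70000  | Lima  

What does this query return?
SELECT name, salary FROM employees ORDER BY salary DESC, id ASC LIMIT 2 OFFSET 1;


Sort by salary DESC (id ASC tiebreak), then skip 1 and take 2
Rows 2 through 3

2 rows:
Jack, 110000
Mia, 110000


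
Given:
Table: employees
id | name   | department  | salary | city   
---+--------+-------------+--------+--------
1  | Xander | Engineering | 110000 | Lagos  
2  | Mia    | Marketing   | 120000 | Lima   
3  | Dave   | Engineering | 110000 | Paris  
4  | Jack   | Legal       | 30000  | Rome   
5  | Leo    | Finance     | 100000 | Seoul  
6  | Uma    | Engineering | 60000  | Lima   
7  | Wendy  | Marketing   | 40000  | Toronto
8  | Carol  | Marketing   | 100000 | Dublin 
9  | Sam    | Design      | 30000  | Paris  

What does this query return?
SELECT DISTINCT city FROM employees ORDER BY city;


All 'city' values (row order): Lagos, Lima, Paris, Rome, Seoul, Lima, Toronto, Dublin, Paris
Removing duplicates leaves 7 unique value(s).

7 values:
Dublin
Lagos
Lima
Paris
Rome
Seoul
Toronto


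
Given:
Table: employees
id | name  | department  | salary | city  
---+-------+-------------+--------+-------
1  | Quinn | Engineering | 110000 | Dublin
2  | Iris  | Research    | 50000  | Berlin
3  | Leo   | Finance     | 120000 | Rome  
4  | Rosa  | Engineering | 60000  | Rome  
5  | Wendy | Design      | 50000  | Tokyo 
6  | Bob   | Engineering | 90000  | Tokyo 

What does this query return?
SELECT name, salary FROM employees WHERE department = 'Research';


Filtering: department = 'Research'
Matching rows: 1

1 rows:
Iris, 50000


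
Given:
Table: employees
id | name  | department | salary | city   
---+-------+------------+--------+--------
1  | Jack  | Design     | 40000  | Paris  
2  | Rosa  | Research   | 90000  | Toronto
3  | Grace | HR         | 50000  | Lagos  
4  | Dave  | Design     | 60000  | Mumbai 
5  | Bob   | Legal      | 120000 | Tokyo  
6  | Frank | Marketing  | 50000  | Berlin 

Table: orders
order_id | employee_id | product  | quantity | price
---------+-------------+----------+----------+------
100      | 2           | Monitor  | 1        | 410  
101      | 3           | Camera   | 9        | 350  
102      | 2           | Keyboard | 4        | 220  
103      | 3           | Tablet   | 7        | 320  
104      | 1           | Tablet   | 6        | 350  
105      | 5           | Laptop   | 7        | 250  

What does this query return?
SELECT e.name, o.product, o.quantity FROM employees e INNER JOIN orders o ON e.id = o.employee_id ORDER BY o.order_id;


Joining employees.id = orders.employee_id:
  employee Rosa (id=2) -> order Monitor
  employee Grace (id=3) -> order Camera
  employee Rosa (id=2) -> order Keyboard
  employee Grace (id=3) -> order Tablet
  employee Jack (id=1) -> order Tablet
  employee Bob (id=5) -> order Laptop


6 rows:
Rosa, Monitor, 1
Grace, Camera, 9
Rosa, Keyboard, 4
Grace, Tablet, 7
Jack, Tablet, 6
Bob, Laptop, 7


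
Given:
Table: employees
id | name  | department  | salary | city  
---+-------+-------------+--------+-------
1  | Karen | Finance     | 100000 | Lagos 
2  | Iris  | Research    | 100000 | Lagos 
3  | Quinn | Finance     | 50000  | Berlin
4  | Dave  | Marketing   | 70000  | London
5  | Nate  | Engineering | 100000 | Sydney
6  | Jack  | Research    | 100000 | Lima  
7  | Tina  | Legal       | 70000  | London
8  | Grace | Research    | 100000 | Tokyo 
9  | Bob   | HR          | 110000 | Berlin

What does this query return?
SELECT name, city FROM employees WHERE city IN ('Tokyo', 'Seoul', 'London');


Filtering: city IN ('Tokyo', 'Seoul', 'London')
Matching: 3 rows

3 rows:
Dave, London
Tina, London
Grace, Tokyo


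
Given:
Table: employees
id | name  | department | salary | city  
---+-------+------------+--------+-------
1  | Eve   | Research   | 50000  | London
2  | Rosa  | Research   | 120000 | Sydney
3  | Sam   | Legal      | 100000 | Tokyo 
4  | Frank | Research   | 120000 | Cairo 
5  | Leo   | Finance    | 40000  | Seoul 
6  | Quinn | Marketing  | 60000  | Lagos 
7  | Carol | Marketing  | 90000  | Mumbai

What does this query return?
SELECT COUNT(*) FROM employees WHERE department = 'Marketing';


Counting rows where department = 'Marketing'
  Quinn -> MATCH
  Carol -> MATCH


2


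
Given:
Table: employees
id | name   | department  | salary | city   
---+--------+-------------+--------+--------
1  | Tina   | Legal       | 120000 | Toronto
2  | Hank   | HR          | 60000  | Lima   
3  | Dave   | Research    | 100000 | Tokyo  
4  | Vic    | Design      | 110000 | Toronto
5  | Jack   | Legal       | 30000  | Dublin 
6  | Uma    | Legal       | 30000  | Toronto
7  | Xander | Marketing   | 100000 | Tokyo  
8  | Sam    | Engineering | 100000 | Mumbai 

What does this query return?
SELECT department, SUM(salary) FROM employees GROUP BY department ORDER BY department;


Summing salary within each department:
  Design: 110000 = 110000
  Engineering: 100000 = 100000
  HR: 60000 = 60000
  Legal: 120000 + 30000 + 30000 = 180000
  Marketing: 100000 = 100000
  Research: 100000 = 100000


6 groups:
Design, 110000
Engineering, 100000
HR, 60000
Legal, 180000
Marketing, 100000
Research, 100000


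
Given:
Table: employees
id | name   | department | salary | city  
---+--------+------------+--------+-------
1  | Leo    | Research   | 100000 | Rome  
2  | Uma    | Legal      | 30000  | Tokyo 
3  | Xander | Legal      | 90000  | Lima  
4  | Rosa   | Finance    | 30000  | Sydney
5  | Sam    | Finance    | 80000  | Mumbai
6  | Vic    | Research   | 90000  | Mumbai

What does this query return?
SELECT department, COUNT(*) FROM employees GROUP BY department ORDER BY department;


Assigning each row to its department group:
  Leo -> Research
  Uma -> Legal
  Xander -> Legal
  Rosa -> Finance
  Sam -> Finance
  Vic -> Research


3 groups:
Finance, 2
Legal, 2
Research, 2


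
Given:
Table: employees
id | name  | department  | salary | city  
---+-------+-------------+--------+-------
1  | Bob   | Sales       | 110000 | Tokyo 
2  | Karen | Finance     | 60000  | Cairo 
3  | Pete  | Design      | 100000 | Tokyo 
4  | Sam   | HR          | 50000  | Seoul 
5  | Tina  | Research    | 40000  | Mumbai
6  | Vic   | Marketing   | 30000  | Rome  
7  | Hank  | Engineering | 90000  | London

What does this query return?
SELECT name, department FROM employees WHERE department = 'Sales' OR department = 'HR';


Filtering: department = 'Sales' OR 'HR'
Matching: 2 rows

2 rows:
Bob, Sales
Sam, HR


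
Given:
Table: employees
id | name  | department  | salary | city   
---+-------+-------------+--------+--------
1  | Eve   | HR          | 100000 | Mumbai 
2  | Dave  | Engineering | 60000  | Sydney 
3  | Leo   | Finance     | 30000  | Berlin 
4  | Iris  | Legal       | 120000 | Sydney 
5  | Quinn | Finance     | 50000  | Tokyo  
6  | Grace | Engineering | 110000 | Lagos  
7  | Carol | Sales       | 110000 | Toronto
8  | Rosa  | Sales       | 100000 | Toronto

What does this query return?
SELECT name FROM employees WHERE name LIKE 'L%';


LIKE 'L%' matches names starting with 'L'
Matching: 1

1 rows:
Leo


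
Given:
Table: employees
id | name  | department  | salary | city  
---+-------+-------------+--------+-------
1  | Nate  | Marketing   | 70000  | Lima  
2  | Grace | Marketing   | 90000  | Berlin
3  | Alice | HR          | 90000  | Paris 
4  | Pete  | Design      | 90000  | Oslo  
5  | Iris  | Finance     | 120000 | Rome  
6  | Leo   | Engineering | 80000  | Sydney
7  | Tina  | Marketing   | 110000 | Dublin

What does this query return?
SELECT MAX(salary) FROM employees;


Salaries: 70000, 90000, 90000, 90000, 120000, 80000, 110000
MAX = 120000

120000


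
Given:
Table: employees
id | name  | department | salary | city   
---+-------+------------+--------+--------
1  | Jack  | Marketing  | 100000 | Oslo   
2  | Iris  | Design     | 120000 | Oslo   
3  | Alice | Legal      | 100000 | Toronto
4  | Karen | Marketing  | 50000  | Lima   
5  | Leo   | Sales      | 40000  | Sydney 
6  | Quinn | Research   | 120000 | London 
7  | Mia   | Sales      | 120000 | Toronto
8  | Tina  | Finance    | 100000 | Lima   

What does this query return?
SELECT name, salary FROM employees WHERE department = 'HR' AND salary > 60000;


Filtering: department = 'HR' AND salary > 60000
Matching: 0 rows

Empty result set (0 rows)


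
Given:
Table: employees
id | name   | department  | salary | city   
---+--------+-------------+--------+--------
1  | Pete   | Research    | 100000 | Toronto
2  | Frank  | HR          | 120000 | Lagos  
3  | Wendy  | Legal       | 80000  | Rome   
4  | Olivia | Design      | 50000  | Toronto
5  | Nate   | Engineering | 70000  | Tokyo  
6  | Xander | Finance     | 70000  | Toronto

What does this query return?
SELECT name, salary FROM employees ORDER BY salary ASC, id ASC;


Sorting by salary ASC, then id ASC for ties

6 rows:
Olivia, 50000
Nate, 70000
Xander, 70000
Wendy, 80000
Pete, 100000
Frank, 120000


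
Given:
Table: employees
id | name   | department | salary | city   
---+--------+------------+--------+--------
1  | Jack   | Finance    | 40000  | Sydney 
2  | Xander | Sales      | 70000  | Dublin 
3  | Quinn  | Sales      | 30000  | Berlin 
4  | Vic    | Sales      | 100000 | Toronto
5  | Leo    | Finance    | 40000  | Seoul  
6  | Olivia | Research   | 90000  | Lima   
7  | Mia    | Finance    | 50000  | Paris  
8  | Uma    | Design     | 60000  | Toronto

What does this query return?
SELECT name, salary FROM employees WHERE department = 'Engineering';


Filtering: department = 'Engineering'
Matching rows: 0

Empty result set (0 rows)
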